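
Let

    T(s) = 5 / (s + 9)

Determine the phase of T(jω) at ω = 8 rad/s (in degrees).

∠T(j8) ≈ -41.63°

At s = j8: numerator = 5, denominator = 9 + j8.
∠T = ∠num − ∠den = 0° − (41.634°) = -41.63°.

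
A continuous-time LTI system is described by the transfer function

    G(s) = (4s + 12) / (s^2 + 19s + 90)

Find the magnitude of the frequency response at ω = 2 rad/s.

Substitute s = j2: numerator = 12 + j8, denominator = 86 + j38.
|G(j2)| = |12 + j8| / |86 + j38| = 14.422 / 94.021 ≈ 0.1534.

|G(j2)| ≈ 0.1534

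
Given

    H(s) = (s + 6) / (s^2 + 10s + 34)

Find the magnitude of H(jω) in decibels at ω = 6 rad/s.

Substitute s = j6: numerator = 6 + j6, denominator = -2 + j60.
|H(j6)| = |6 + j6| / |-2 + j60| = 8.4853 / 60.033 ≈ 0.1413.
In decibels: 20·log₁₀(0.1413) ≈ -17.0 dB.

|H(j6)|_dB ≈ -17.0 dB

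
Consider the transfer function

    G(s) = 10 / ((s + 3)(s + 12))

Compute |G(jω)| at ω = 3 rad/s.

Substitute s = j3: numerator = 10, denominator = 27 + j45.
|G(j3)| = |10| / |27 + j45| = 10 / 52.479 ≈ 0.1906.

|G(j3)| ≈ 0.1906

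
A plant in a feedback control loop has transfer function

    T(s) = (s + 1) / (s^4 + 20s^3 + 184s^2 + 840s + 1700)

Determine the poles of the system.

The poles are the roots of the denominator s^4 + 20s^3 + 184s^2 + 840s + 1700 = 0.
No real roots exist; factor into two real quadratics: (s^2 + 10s + 34)(s^2 + 10s + 50) = 0.
Each quadratic gives a conjugate pair via the quadratic formula.

s = -5 + 3j, -5 - 3j, -5 + 5j, -5 - 5j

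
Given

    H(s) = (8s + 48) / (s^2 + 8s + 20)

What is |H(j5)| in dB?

|H(j5)|_dB ≈ 3.81 dB

Substitute s = j5: numerator = 48 + j40, denominator = -5 + j40.
|H(j5)| = |48 + j40| / |-5 + j40| = 62.482 / 40.311 ≈ 1.550.
In decibels: 20·log₁₀(1.550) ≈ 3.81 dB.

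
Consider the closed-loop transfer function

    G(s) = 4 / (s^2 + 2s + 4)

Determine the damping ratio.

Compare the denominator to the standard form s^2 + 2ζωₙs + ωₙ².
ωₙ² = 4, so ωₙ = 2 rad/s.
2ζωₙ = 2, so ζ = 2/(2·2) = 0.5.
With ζ = 0.5 the response is underdamped.

ζ = 0.5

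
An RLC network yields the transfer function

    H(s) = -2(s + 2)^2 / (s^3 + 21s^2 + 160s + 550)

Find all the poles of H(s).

The poles are the roots of the denominator s^3 + 21s^2 + 160s + 550 = 0.
Trying s = -11: the polynomial evaluates to 0, so (s + 11) is a factor.
Dividing out leaves s^2 + 10s + 50 = 0.
The quadratic formula then gives s = -5 ± 5j.

s = -5 ± 5j, -11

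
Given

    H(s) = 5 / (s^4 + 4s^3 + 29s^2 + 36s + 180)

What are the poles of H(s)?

The poles are the roots of the denominator s^4 + 4s^3 + 29s^2 + 36s + 180 = 0.
No real roots exist; factor into two real quadratics: (s^2 + 9)(s^2 + 4s + 20) = 0.
Each quadratic gives a conjugate pair via the quadratic formula.

s = 3j, -3j, -2 + 4j, -2 - 4j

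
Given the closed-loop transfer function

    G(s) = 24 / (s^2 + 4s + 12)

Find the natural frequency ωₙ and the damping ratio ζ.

ωₙ ≈ 3.464 rad/s, ζ ≈ 0.5774

Compare the denominator to the standard form s^2 + 2ζωₙs + ωₙ².
ωₙ² = 12, so ωₙ = √12 ≈ 3.464 rad/s.
2ζωₙ = 4, so ζ = 4/(2·√12) ≈ 0.5774.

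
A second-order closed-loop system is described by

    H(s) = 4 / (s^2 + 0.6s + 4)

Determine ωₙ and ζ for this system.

ωₙ = 2 rad/s, ζ = 0.15

Compare the denominator to the standard form s^2 + 2ζωₙs + ωₙ².
ωₙ² = 4, so ωₙ = 2 rad/s.
2ζωₙ = 0.6, so ζ = 0.6/(2·2) = 0.15.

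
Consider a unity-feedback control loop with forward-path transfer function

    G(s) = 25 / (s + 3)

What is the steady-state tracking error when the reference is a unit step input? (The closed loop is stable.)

G(s) has no poles at the origin.
This is a Type 0 system. Kp = lim_{s→0} G(s) = 25/3.
e_ss = 1/(1 + Kp) = 1/(1 + 25/3) = 3/28 ≈ 0.1071.

e_ss = 0.1071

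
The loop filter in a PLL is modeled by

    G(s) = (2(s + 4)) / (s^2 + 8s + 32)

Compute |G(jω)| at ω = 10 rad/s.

|G(j10)| ≈ 0.2052

Substitute s = j10: numerator = 8 + j20, denominator = -68 + j80.
|G(j10)| = |8 + j20| / |-68 + j80| = 21.541 / 105.00 ≈ 0.2052.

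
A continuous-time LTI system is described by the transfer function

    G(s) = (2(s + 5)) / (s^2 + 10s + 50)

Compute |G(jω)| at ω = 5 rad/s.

|G(j5)| ≈ 0.2530

Substitute s = j5: numerator = 10 + j10, denominator = 25 + j50.
|G(j5)| = |10 + j10| / |25 + j50| = 14.142 / 55.902 ≈ 0.2530.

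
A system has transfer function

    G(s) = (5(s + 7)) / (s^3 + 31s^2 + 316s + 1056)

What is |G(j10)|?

Substitute s = j10: numerator = 35 + j50, denominator = -2044 + j2160.
|G(j10)| = |35 + j50| / |-2044 + j2160| = 61.033 / 2973.8 ≈ 0.02052.

|G(j10)| ≈ 0.02052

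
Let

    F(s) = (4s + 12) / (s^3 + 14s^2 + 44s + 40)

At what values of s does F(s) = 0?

Set the numerator to zero: 4s + 12 = 0, i.e. 4·(s + 3) = 0.
So s = -3.

s = -3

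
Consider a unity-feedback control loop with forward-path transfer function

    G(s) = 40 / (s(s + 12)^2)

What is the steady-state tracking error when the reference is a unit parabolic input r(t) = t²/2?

G(s) has one pole at the origin.
This is a Type 1 system; Ka = lim_{s→0} s^2·G(s) = 0, so the steady-state error for a parabola input is infinite.

e_ss = ∞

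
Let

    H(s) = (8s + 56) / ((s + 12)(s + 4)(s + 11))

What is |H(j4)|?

Substitute s = j4: numerator = 56 + j32, denominator = 96 + j832.
|H(j4)| = |56 + j32| / |96 + j832| = 64.498 / 837.52 ≈ 0.07701.

|H(j4)| ≈ 0.07701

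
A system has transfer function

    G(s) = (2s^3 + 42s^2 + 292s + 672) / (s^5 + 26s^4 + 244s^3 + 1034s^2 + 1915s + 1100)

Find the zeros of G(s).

Set the numerator to zero: 2s^3 + 42s^2 + 292s + 672 = 0, i.e. 2·(s^3 + 21s^2 + 146s + 336) = 0.
Factoring: (s + 7)(s + 8)(s + 6) = 0.

s = -7, -8, -6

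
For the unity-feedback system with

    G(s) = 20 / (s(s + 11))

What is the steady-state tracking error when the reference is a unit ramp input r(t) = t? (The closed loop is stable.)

G(s) has one pole at the origin.
This is a Type 1 system. Kv = lim_{s→0} s·G(s) = 20/11.
e_ss = 1/Kv = 1/(20/11) = 11/20 ≈ 0.5500.

e_ss = 0.5500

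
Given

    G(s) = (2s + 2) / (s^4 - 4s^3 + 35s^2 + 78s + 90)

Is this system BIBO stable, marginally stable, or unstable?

The denominator s^4 - 4s^3 + 35s^2 + 78s + 90 factors as (s^2 + 2s + 2)(s^2 - 6s + 45), giving poles at s = -1 ± j, 3 ± 6j.
Since the pole(s) at s = 3 + 6j, 3 - 6j lie in the right half-plane, the system is unstable.

unstable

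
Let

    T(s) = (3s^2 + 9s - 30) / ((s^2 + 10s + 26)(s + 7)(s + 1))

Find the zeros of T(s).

s = 2, -5

Set the numerator to zero: 3s^2 + 9s - 30 = 0, i.e. 3·(s^2 + 3s - 10) = 0.
Factoring: (s - 2)(s + 5) = 0.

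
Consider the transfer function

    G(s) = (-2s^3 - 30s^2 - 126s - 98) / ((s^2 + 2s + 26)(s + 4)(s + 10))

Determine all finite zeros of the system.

s = -7, -1, -7

Set the numerator to zero: -2s^3 - 30s^2 - 126s - 98 = 0, i.e. -2·(s^3 + 15s^2 + 63s + 49) = 0.
Factoring: (s + 7)^2(s + 1) = 0.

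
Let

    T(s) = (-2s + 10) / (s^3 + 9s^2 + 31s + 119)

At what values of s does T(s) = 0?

Set the numerator to zero: -2s + 10 = 0, i.e. -2·(s - 5) = 0.
So s = 5.

s = 5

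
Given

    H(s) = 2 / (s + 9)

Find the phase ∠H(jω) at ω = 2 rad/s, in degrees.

∠H(j2) ≈ -12.53°

At s = j2: numerator = 2, denominator = 9 + j2.
∠H = ∠num − ∠den = 0° − (12.529°) = -12.53°.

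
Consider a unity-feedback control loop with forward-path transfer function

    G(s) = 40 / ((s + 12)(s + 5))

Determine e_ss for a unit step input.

G(s) has no poles at the origin.
This is a Type 0 system. Kp = lim_{s→0} G(s) = 40/60 = 2/3.
e_ss = 1/(1 + Kp) = 1/(1 + 2/3) = 3/5 ≈ 0.6000.

e_ss = 0.6000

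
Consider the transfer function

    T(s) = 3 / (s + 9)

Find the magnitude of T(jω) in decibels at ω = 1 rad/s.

|T(j1)|_dB ≈ -9.60 dB

Substitute s = j1: numerator = 3, denominator = 9 + j1.
|T(j1)| = |3| / |9 + j1| = 3 / 9.0554 ≈ 0.3313.
In decibels: 20·log₁₀(0.3313) ≈ -9.60 dB.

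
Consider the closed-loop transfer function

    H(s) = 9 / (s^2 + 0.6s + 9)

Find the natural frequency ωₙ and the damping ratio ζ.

ωₙ = 3 rad/s, ζ = 0.1

Compare the denominator to the standard form s^2 + 2ζωₙs + ωₙ².
ωₙ² = 9, so ωₙ = 3 rad/s.
2ζωₙ = 0.6, so ζ = 0.6/(2·3) = 0.1.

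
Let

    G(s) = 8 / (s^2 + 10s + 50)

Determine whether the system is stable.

The denominator s^2 + 10s + 50 factors as (s^2 + 10s + 50), giving poles at s = -5 + 5j, -5 - 5j.
Since all poles lie strictly in the left half-plane, the system is stable.

stable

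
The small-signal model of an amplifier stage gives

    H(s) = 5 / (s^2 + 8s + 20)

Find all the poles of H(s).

s = -4 + 2j, -4 - 2j

The poles are the roots of the denominator s^2 + 8s + 20 = 0.
Using the quadratic formula: s = (-8 ± √(-16))/2 = -4 ± 2j.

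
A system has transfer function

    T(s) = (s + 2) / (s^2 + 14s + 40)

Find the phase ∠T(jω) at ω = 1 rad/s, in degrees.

∠T(j1) ≈ 6.818°

At s = j1: numerator = 2 + j1, denominator = 39 + j14.
∠T = ∠num − ∠den = 26.565° − (19.747°) = 6.818°.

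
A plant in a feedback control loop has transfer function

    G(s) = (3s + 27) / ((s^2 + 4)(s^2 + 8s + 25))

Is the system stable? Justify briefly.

The poles can be read from the denominator factors: s = 2j, -2j, -4 + 3j, -4 - 3j.
Since the simple pole(s) at s = 2j, -2j lie on the jω-axis with none in the right half-plane, the system is marginally stable.

marginally stable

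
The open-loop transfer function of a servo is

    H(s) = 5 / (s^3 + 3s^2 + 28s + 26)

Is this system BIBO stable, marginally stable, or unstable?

stable

The denominator s^3 + 3s^2 + 28s + 26 factors as (s^2 + 2s + 26)(s + 1), giving poles at s = -1 + 5j, -1 - 5j, -1.
Since all poles lie strictly in the left half-plane, the system is stable.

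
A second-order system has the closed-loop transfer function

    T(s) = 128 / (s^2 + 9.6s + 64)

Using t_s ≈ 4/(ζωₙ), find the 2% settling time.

Comparing s^2 + 9.6s + 64 to s^2 + 2ζωₙs + ωₙ²: ωₙ = 8 rad/s and ζ = 9.6/(2·8) = 0.6.
ζωₙ = 9.6/2 = 4.8, so t_s ≈ 4/(ζωₙ) = 4/4.8 ≈ 0.8333 s.

t_s ≈ 0.8333 s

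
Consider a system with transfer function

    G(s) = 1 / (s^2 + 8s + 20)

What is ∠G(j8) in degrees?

∠G(j8) ≈ -124.5°

At s = j8: numerator = 1, denominator = -44 + j64.
∠G = ∠num − ∠den = 0° − (124.51°) = -124.5°.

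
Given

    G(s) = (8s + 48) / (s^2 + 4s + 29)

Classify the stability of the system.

stable

The denominator s^2 + 4s + 29 factors as (s^2 + 4s + 29), giving poles at s = -2 + 5j, -2 - 5j.
Since all poles lie strictly in the left half-plane, the system is stable.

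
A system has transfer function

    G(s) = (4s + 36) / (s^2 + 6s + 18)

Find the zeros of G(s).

Set the numerator to zero: 4s + 36 = 0, i.e. 4·(s + 9) = 0.
So s = -9.

s = -9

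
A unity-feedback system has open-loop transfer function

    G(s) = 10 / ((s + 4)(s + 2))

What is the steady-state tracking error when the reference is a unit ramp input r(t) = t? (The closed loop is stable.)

e_ss = ∞

G(s) has no poles at the origin.
This is a Type 0 system; Kv = lim_{s→0} s·G(s) = 0, so the steady-state error for a ramp input is infinite.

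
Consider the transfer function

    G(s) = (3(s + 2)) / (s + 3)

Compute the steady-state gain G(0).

G(0) = 2

At s = 0 each factor (s + a) contributes a and each (s^2 + bs + c) contributes c.
G(0) = 3·(2) / ((3)) = 6/3 = 2.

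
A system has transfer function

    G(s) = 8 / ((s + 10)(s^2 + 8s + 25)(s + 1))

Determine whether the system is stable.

The poles can be read from the denominator factors: s = -10, -4 + 3j, -4 - 3j, -1.
Since all poles lie strictly in the left half-plane, the system is stable.

stable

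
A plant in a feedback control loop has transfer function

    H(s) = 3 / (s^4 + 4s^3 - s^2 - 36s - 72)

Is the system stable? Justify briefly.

unstable

The denominator s^4 + 4s^3 - s^2 - 36s - 72 factors as (s^2 + 4s + 8)(s - 3)(s + 3), giving poles at s = -2 + 2j, -2 - 2j, 3, -3.
Since the pole(s) at s = 3 lie in the right half-plane, the system is unstable.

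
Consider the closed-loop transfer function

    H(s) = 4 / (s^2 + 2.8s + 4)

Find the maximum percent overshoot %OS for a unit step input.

Comparing s^2 + 2.8s + 4 to s^2 + 2ζωₙs + ωₙ²: ωₙ = 2 rad/s and ζ = 2.8/(2·2) = 0.7.
%OS = 100·exp(−πζ/√(1−ζ²)) = 100·exp(−π·0.7/√(1−0.7²)) ≈ 4.60%.

%OS ≈ 4.60%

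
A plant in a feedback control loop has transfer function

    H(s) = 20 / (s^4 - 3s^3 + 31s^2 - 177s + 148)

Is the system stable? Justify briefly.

unstable

The denominator s^4 - 3s^3 + 31s^2 - 177s + 148 factors as (s - 4)(s - 1)(s^2 + 2s + 37), giving poles at s = 4, 1, -1 ± 6j.
Since the pole(s) at s = 4, 1 lie in the right half-plane, the system is unstable.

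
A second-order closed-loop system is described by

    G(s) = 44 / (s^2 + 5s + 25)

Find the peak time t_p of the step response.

Comparing s^2 + 5s + 25 to s^2 + 2ζωₙs + ωₙ²: ωₙ = 5 rad/s and ζ = 5/(2·5) = 0.5.
ζωₙ = 5/2 = 2.5, so ω_d = ωₙ√(1−ζ²) = √(ωₙ² − (ζωₙ)²) = √(25 − 2.5²) = √18.75 ≈ 4.330 rad/s.
t_p = π/ω_d = π/4.330 ≈ 0.7255 s.

t_p ≈ 0.7255 s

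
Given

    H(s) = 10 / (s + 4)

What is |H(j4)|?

Substitute s = j4: numerator = 10, denominator = 4 + j4.
|H(j4)| = |10| / |4 + j4| = 10 / 5.6569 ≈ 1.768.

|H(j4)| ≈ 1.768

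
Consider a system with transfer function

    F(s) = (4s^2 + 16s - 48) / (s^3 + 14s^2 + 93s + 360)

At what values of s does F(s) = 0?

Set the numerator to zero: 4s^2 + 16s - 48 = 0, i.e. 4·(s^2 + 4s - 12) = 0.
Factoring: (s - 2)(s + 6) = 0.

s = 2, -6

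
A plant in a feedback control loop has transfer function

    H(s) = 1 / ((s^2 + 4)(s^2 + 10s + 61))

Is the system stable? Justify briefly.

The poles can be read from the denominator factors: s = 2j, -2j, -5 + 6j, -5 - 6j.
Since the simple pole(s) at s = 2j, -2j lie on the jω-axis with none in the right half-plane, the system is marginally stable.

marginally stable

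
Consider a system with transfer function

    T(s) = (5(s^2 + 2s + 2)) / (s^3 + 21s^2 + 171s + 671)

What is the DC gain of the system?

Set s = 0: T(0) = (10) / (671) = 10/671.

T(0) = 10/671 ≈ 0.01490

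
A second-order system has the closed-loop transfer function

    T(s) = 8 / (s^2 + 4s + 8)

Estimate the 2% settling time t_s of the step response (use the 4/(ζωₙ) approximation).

Comparing s^2 + 4s + 8 to s^2 + 2ζωₙs + ωₙ²: ωₙ = √8 ≈ 2.828 rad/s and ζ = 4/(2·√8) ≈ 0.7071.
ζωₙ = 4/2 = 2, so t_s ≈ 4/(ζωₙ) = 4/2 = 2 s.

t_s ≈ 2 s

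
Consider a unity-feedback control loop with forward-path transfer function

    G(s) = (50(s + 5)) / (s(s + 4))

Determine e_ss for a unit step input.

e_ss = 0

G(s) has one pole at the origin.
This is a Type 1 system; for a step input the steady-state error is zero.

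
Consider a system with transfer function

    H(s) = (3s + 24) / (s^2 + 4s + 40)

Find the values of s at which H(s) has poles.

The poles are the roots of the denominator s^2 + 4s + 40 = 0.
Using the quadratic formula: s = (-4 ± √(-144))/2 = -2 ± 6j.

s = -2 + 6j, -2 - 6j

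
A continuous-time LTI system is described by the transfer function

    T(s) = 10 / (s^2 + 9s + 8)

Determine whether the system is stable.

stable

The denominator s^2 + 9s + 8 factors as (s + 8)(s + 1), giving poles at s = -8, -1.
Since all poles lie strictly in the left half-plane, the system is stable.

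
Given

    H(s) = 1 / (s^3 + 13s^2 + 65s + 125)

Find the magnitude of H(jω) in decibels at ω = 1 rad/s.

Substitute s = j1: numerator = 1, denominator = 112 + j64.
|H(j1)| = |1| / |112 + j64| = 1 / 129.00 ≈ 0.007752.
In decibels: 20·log₁₀(0.007752) ≈ -42.2 dB.

|H(j1)|_dB ≈ -42.2 dB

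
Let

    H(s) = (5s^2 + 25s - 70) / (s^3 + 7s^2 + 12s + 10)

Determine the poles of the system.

s = -1 ± j, -5

The poles are the roots of the denominator s^3 + 7s^2 + 12s + 10 = 0.
Trying s = -5: the polynomial evaluates to 0, so (s + 5) is a factor.
Dividing out leaves s^2 + 2s + 2 = 0.
The quadratic formula then gives s = -1 ± 1j.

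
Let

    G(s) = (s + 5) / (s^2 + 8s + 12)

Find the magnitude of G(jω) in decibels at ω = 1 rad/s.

Substitute s = j1: numerator = 5 + j1, denominator = 11 + j8.
|G(j1)| = |5 + j1| / |11 + j8| = 5.0990 / 13.601 ≈ 0.3749.
In decibels: 20·log₁₀(0.3749) ≈ -8.52 dB.

|G(j1)|_dB ≈ -8.52 dB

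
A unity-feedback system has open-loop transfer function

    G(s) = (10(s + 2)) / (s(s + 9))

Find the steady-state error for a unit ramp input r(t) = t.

G(s) has one pole at the origin.
This is a Type 1 system. Kv = lim_{s→0} s·G(s) = 20/9.
e_ss = 1/Kv = 1/(20/9) = 9/20 ≈ 0.4500.

e_ss = 0.4500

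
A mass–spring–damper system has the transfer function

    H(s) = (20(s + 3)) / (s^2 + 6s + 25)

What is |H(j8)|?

Substitute s = j8: numerator = 60 + j160, denominator = -39 + j48.
|H(j8)| = |60 + j160| / |-39 + j48| = 170.88 / 61.847 ≈ 2.763.

|H(j8)| ≈ 2.763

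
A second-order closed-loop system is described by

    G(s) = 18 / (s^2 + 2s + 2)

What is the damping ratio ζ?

Compare the denominator to the standard form s^2 + 2ζωₙs + ωₙ².
ωₙ² = 2, so ωₙ = √2 ≈ 1.414 rad/s.
2ζωₙ = 2, so ζ = 2/(2·√2) ≈ 0.7071.

ζ ≈ 0.7071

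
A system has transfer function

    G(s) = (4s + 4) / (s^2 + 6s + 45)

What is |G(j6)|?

Substitute s = j6: numerator = 4 + j24, denominator = 9 + j36.
|G(j6)| = |4 + j24| / |9 + j36| = 24.331 / 37.108 ≈ 0.6557.

|G(j6)| ≈ 0.6557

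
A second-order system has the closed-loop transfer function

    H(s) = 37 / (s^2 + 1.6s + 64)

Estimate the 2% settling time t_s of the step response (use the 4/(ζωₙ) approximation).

Comparing s^2 + 1.6s + 64 to s^2 + 2ζωₙs + ωₙ²: ωₙ = 8 rad/s and ζ = 1.6/(2·8) = 0.1.
ζωₙ = 1.6/2 = 0.8, so t_s ≈ 4/(ζωₙ) = 4/0.8 = 5 s.

t_s ≈ 5 s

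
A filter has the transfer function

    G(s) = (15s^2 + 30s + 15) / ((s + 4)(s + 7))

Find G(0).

Set s = 0: G(0) = (15) / (28) = 15/28.

G(0) = 15/28 ≈ 0.5357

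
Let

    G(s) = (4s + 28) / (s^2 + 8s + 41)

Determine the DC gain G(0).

G(0) = 28/41 ≈ 0.6829

Set s = 0: G(0) = (28) / (41) = 28/41.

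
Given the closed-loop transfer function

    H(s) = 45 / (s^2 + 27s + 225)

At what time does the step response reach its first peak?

Comparing s^2 + 27s + 225 to s^2 + 2ζωₙs + ωₙ²: ωₙ = 15 rad/s and ζ = 27/(2·15) = 0.9.
ζωₙ = 27/2 = 13.5, so ω_d = ωₙ√(1−ζ²) = √(ωₙ² − (ζωₙ)²) = √(225 − 13.5²) = √42.75 ≈ 6.538 rad/s.
t_p = π/ω_d = π/6.538 ≈ 0.4805 s.

t_p ≈ 0.4805 s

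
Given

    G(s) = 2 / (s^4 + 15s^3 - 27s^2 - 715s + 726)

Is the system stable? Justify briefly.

The denominator s^4 + 15s^3 - 27s^2 - 715s + 726 factors as (s + 11)^2(s - 6)(s - 1), giving poles at s = -11, -11, 6, 1.
Since the pole(s) at s = 6, 1 lie in the right half-plane, the system is unstable.

unstable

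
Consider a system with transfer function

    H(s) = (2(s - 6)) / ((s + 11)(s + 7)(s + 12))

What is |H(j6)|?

|H(j6)| ≈ 0.01095

Substitute s = j6: numerator = -12 + j12, denominator = -156 + j1542.
|H(j6)| = |-12 + j12| / |-156 + j1542| = 16.971 / 1549.9 ≈ 0.01095.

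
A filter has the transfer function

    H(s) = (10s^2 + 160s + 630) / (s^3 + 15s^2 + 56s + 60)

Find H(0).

H(0) = 21/2 ≈ 10.50

Set s = 0: H(0) = (630) / (60) = 21/2.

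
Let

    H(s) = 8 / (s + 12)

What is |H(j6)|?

Substitute s = j6: numerator = 8, denominator = 12 + j6.
|H(j6)| = |8| / |12 + j6| = 8 / 13.416 ≈ 0.5963.

|H(j6)| ≈ 0.5963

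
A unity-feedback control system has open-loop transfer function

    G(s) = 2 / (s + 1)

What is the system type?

Type 0

The denominator has no factor of s at the origin — no free integrator — so this is a Type 0 system.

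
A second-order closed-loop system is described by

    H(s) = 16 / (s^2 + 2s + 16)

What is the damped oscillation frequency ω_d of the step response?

Comparing s^2 + 2s + 16 to s^2 + 2ζωₙs + ωₙ²: ωₙ = 4 rad/s and ζ = 2/(2·4) = 0.25.
ζωₙ = 2/2 = 1, so ω_d = ωₙ√(1−ζ²) = √(ωₙ² − (ζωₙ)²) = √(16 − 1²) = √15 ≈ 3.873 rad/s.

ω_d ≈ 3.873 rad/s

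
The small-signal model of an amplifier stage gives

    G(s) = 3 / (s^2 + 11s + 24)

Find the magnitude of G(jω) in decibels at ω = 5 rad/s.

Substitute s = j5: numerator = 3, denominator = -1 + j55.
|G(j5)| = |3| / |-1 + j55| = 3 / 55.009 ≈ 0.05454.
In decibels: 20·log₁₀(0.05454) ≈ -25.3 dB.

|G(j5)|_dB ≈ -25.3 dB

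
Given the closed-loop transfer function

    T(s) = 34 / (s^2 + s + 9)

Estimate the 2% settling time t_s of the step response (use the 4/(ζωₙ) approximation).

Comparing s^2 + s + 9 to s^2 + 2ζωₙs + ωₙ²: ωₙ = 3 rad/s and ζ = 1/(2·3) ≈ 0.1667.
ζωₙ = 1/2 = 0.5, so t_s ≈ 4/(ζωₙ) = 4/0.5 = 8 s.

t_s ≈ 8 s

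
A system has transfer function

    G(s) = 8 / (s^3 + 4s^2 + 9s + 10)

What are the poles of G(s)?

The poles are the roots of the denominator s^3 + 4s^2 + 9s + 10 = 0.
Trying s = -2: the polynomial evaluates to 0, so (s + 2) is a factor.
Dividing out leaves s^2 + 2s + 5 = 0.
The quadratic formula then gives s = -1 ± 2j.

s = -1 + 2j, -1 - 2j, -2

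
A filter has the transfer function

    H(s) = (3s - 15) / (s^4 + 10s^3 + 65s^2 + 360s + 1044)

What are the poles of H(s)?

The poles are the roots of the denominator s^4 + 10s^3 + 65s^2 + 360s + 1044 = 0.
No real roots exist; factor into two real quadratics: (s^2 + 36)(s^2 + 10s + 29) = 0.
Each quadratic gives a conjugate pair via the quadratic formula.

s = 6j, -6j, -5 + 2j, -5 - 2j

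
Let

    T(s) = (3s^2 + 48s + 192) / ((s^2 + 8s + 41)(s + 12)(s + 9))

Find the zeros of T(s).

Set the numerator to zero: 3s^2 + 48s + 192 = 0, i.e. 3·(s^2 + 16s + 64) = 0.
Factoring: (s + 8)^2 = 0.

s = -8, -8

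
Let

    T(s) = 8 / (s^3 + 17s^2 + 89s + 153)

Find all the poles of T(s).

The poles are the roots of the denominator s^3 + 17s^2 + 89s + 153 = 0.
Trying s = -9: the polynomial evaluates to 0, so (s + 9) is a factor.
Dividing out leaves s^2 + 8s + 17 = 0.
The quadratic formula then gives s = -4 ± 1j.

s = -4 + j, -4 - j, -9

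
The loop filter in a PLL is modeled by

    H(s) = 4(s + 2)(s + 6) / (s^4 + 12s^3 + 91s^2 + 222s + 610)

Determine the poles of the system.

s = -1 ± 3j, -5 ± 6j

The poles are the roots of the denominator s^4 + 12s^3 + 91s^2 + 222s + 610 = 0.
No real roots exist; factor into two real quadratics: (s^2 + 2s + 10)(s^2 + 10s + 61) = 0.
Each quadratic gives a conjugate pair via the quadratic formula.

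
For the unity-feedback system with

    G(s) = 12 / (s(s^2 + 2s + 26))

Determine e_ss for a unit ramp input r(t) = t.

e_ss = 2.167

G(s) has one pole at the origin.
This is a Type 1 system. Kv = lim_{s→0} s·G(s) = 12/26 = 6/13.
e_ss = 1/Kv = 1/(6/13) = 13/6 ≈ 2.167.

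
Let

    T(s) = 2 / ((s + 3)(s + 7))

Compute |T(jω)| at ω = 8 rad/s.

Substitute s = j8: numerator = 2, denominator = -43 + j80.
|T(j8)| = |2| / |-43 + j80| = 2 / 90.824 ≈ 0.02202.

|T(j8)| ≈ 0.02202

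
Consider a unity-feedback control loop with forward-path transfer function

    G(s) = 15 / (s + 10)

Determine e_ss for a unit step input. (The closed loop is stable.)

e_ss = 0.4000

G(s) has no poles at the origin.
This is a Type 0 system. Kp = lim_{s→0} G(s) = 15/10 = 3/2.
e_ss = 1/(1 + Kp) = 1/(1 + 3/2) = 2/5 ≈ 0.4000.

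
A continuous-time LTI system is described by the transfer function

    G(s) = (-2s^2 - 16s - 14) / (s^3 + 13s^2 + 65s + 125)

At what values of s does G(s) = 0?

Set the numerator to zero: -2s^2 - 16s - 14 = 0, i.e. -2·(s^2 + 8s + 7) = 0.
Factoring: (s + 7)(s + 1) = 0.

s = -7, -1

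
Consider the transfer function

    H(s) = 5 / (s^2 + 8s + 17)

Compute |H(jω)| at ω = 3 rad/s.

|H(j3)| ≈ 0.1976

Substitute s = j3: numerator = 5, denominator = 8 + j24.
|H(j3)| = |5| / |8 + j24| = 5 / 25.298 ≈ 0.1976.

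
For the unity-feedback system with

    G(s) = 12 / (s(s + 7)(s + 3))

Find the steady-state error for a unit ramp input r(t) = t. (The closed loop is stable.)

e_ss = 1.750

G(s) has one pole at the origin.
This is a Type 1 system. Kv = lim_{s→0} s·G(s) = 12/21 = 4/7.
e_ss = 1/Kv = 1/(4/7) = 7/4 ≈ 1.750.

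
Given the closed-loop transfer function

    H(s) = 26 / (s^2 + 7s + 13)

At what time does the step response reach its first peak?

t_p ≈ 3.628 s

Comparing s^2 + 7s + 13 to s^2 + 2ζωₙs + ωₙ²: ωₙ = √13 ≈ 3.606 rad/s and ζ = 7/(2·√13) ≈ 0.9707.
ζωₙ = 7/2 = 3.5, so ω_d = ωₙ√(1−ζ²) = √(ωₙ² − (ζωₙ)²) = √(13 − 3.5²) = √0.75 ≈ 0.8660 rad/s.
t_p = π/ω_d = π/0.8660 ≈ 3.628 s.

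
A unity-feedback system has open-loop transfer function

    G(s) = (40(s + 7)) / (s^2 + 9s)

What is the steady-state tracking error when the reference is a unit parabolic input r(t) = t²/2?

G(s) has one pole at the origin.
This is a Type 1 system; Ka = lim_{s→0} s^2·G(s) = 0, so the steady-state error for a parabola input is infinite.

e_ss = ∞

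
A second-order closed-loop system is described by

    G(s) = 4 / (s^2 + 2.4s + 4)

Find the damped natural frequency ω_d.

ω_d = 1.600 rad/s

Comparing s^2 + 2.4s + 4 to s^2 + 2ζωₙs + ωₙ²: ωₙ = 2 rad/s and ζ = 2.4/(2·2) = 0.6.
ζωₙ = 2.4/2 = 1.2, so ω_d = ωₙ√(1−ζ²) = √(ωₙ² − (ζωₙ)²) = √(4 − 1.2²) = √2.56 = 1.600 rad/s.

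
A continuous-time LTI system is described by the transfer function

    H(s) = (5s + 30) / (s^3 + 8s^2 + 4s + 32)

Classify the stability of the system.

The denominator s^3 + 8s^2 + 4s + 32 factors as (s^2 + 4)(s + 8), giving poles at s = 2j, -2j, -8.
Since the simple pole(s) at s = ±2j lie on the jω-axis with none in the right half-plane, the system is marginally stable.

marginally stable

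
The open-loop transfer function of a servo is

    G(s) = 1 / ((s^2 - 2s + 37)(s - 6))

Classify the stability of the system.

unstable

The poles can be read from the denominator factors: s = 1 + 6j, 1 - 6j, 6.
Since the pole(s) at s = 1 + 6j, 1 - 6j, 6 lie in the right half-plane, the system is unstable.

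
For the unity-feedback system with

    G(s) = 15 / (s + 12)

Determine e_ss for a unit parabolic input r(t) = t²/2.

G(s) has no poles at the origin.
This is a Type 0 system; Ka = lim_{s→0} s^2·G(s) = 0, so the steady-state error for a parabola input is infinite.

e_ss = ∞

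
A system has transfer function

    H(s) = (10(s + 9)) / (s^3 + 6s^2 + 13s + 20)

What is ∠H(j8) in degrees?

At s = j8: numerator = 90 + j80, denominator = -364 - j408.
∠H = ∠num − ∠den = 41.634° − (-131.74°) = 173.4°.

∠H(j8) ≈ 173.4°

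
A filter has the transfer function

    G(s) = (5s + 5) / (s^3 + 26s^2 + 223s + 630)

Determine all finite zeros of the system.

s = -1

Set the numerator to zero: 5s + 5 = 0, i.e. 5·(s + 1) = 0.
So s = -1.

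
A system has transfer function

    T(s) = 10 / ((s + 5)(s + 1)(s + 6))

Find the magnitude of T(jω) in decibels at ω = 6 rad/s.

|T(j6)|_dB ≈ -32.1 dB

Substitute s = j6: numerator = 10, denominator = -402 + j30.
|T(j6)| = |10| / |-402 + j30| = 10 / 403.12 ≈ 0.02481.
In decibels: 20·log₁₀(0.02481) ≈ -32.1 dB.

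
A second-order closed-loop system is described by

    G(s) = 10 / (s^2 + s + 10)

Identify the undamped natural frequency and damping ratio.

ωₙ ≈ 3.162 rad/s, ζ ≈ 0.1581

Compare the denominator to the standard form s^2 + 2ζωₙs + ωₙ².
ωₙ² = 10, so ωₙ = √10 ≈ 3.162 rad/s.
2ζωₙ = 1, so ζ = 1/(2·√10) ≈ 0.1581.
With ζ = 0.1581 the response is underdamped.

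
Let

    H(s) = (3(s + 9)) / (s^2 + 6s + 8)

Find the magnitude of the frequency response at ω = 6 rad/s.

|H(j6)| ≈ 0.7115

Substitute s = j6: numerator = 27 + j18, denominator = -28 + j36.
|H(j6)| = |27 + j18| / |-28 + j36| = 32.450 / 45.607 ≈ 0.7115.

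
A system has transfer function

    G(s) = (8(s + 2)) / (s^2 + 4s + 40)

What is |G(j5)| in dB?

Substitute s = j5: numerator = 16 + j40, denominator = 15 + j20.
|G(j5)| = |16 + j40| / |15 + j20| = 43.081 / 25 ≈ 1.723.
In decibels: 20·log₁₀(1.723) ≈ 4.73 dB.

|G(j5)|_dB ≈ 4.73 dB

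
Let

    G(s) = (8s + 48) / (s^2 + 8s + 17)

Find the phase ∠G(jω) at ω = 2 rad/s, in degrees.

At s = j2: numerator = 48 + j16, denominator = 13 + j16.
∠G = ∠num − ∠den = 18.435° − (50.906°) = -32.47°.

∠G(j2) ≈ -32.47°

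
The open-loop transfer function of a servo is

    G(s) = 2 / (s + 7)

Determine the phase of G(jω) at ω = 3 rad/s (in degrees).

At s = j3: numerator = 2, denominator = 7 + j3.
∠G = ∠num − ∠den = 0° − (23.199°) = -23.20°.

∠G(j3) ≈ -23.20°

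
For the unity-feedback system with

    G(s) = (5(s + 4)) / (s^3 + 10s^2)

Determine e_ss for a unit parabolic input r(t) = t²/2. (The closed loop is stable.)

e_ss = 0.5000

G(s) has 2 poles at the origin.
This is a Type 2 system. Ka = lim_{s→0} s^2·G(s) = 20/10 = 2.
e_ss = 1/Ka = 1/(2) = 1/2 ≈ 0.5000.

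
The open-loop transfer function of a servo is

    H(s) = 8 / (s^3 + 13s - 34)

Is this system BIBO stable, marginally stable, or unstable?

The denominator s^3 + 13s - 34 factors as (s - 2)(s^2 + 2s + 17), giving poles at s = 2, -1 + 4j, -1 - 4j.
Since the pole(s) at s = 2 lie in the right half-plane, the system is unstable.

unstable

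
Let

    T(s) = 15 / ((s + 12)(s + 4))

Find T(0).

At s = 0 each factor (s + a) contributes a and each (s^2 + bs + c) contributes c.
T(0) = 15·1 / ((12) · (4)) = 15/48 = 5/16.

T(0) = 5/16 ≈ 0.3125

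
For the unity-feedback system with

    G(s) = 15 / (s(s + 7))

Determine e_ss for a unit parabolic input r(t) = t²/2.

G(s) has one pole at the origin.
This is a Type 1 system; Ka = lim_{s→0} s^2·G(s) = 0, so the steady-state error for a parabola input is infinite.

e_ss = ∞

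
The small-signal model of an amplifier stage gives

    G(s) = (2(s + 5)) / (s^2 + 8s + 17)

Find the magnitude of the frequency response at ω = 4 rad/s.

Substitute s = j4: numerator = 10 + j8, denominator = 1 + j32.
|G(j4)| = |10 + j8| / |1 + j32| = 12.806 / 32.016 = 0.4000.

|G(j4)| = 0.4000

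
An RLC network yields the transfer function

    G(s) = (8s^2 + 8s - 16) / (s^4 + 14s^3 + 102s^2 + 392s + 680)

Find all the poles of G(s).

The poles are the roots of the denominator s^4 + 14s^3 + 102s^2 + 392s + 680 = 0.
No real roots exist; factor into two real quadratics: (s^2 + 8s + 20)(s^2 + 6s + 34) = 0.
Each quadratic gives a conjugate pair via the quadratic formula.

s = -4 + 2j, -4 - 2j, -3 + 5j, -3 - 5j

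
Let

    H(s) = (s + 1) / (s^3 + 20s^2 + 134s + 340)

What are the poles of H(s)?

s = -10, -5 ± 3j

The poles are the roots of the denominator s^3 + 20s^2 + 134s + 340 = 0.
Trying s = -10: the polynomial evaluates to 0, so (s + 10) is a factor.
Dividing out leaves s^2 + 10s + 34 = 0.
The quadratic formula then gives s = -5 ± 3j.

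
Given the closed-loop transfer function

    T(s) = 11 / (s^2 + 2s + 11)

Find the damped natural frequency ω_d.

Comparing s^2 + 2s + 11 to s^2 + 2ζωₙs + ωₙ²: ωₙ = √11 ≈ 3.317 rad/s and ζ = 2/(2·√11) ≈ 0.3015.
ζωₙ = 2/2 = 1, so ω_d = ωₙ√(1−ζ²) = √(ωₙ² − (ζωₙ)²) = √(11 − 1²) = √10 ≈ 3.162 rad/s.

ω_d ≈ 3.162 rad/s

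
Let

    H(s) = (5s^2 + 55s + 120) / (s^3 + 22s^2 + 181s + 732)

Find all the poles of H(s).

s = -5 ± 6j, -12

The poles are the roots of the denominator s^3 + 22s^2 + 181s + 732 = 0.
Trying s = -12: the polynomial evaluates to 0, so (s + 12) is a factor.
Dividing out leaves s^2 + 10s + 61 = 0.
The quadratic formula then gives s = -5 ± 6j.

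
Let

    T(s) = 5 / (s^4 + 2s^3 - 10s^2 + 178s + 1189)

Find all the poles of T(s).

The poles are the roots of the denominator s^4 + 2s^3 - 10s^2 + 178s + 1189 = 0.
No real roots exist; factor into two real quadratics: (s^2 - 8s + 41)(s^2 + 10s + 29) = 0.
Each quadratic gives a conjugate pair via the quadratic formula.

s = 4 + 5j, 4 - 5j, -5 + 2j, -5 - 2j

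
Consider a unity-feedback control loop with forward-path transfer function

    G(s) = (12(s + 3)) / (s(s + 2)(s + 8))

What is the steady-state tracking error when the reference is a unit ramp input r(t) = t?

G(s) has one pole at the origin.
This is a Type 1 system. Kv = lim_{s→0} s·G(s) = 36/16 = 9/4.
e_ss = 1/Kv = 1/(9/4) = 4/9 ≈ 0.4444.

e_ss = 0.4444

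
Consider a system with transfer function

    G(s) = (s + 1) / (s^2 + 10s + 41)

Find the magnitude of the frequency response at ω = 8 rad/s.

Substitute s = j8: numerator = 1 + j8, denominator = -23 + j80.
|G(j8)| = |1 + j8| / |-23 + j80| = 8.0623 / 83.241 ≈ 0.09685.

|G(j8)| ≈ 0.09685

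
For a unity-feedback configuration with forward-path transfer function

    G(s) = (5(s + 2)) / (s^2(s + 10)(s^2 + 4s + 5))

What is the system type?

Type 2

The denominator has 2 factors of s at the origin (free integrators), so this is a Type 2 system.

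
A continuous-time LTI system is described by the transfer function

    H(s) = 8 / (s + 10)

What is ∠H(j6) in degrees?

At s = j6: numerator = 8, denominator = 10 + j6.
∠H = ∠num − ∠den = 0° − (30.964°) = -30.96°.

∠H(j6) ≈ -30.96°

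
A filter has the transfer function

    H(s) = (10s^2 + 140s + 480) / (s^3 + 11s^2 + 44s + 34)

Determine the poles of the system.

s = -5 ± 3j, -1

The poles are the roots of the denominator s^3 + 11s^2 + 44s + 34 = 0.
Trying s = -1: the polynomial evaluates to 0, so (s + 1) is a factor.
Dividing out leaves s^2 + 10s + 34 = 0.
The quadratic formula then gives s = -5 ± 3j.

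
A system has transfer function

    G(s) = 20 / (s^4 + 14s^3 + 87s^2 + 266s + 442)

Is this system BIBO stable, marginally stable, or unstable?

stable

The denominator s^4 + 14s^3 + 87s^2 + 266s + 442 factors as (s^2 + 10s + 34)(s^2 + 4s + 13), giving poles at s = -5 + 3j, -5 - 3j, -2 + 3j, -2 - 3j.
Since all poles lie strictly in the left half-plane, the system is stable.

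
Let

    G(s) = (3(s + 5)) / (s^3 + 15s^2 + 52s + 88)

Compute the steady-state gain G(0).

Set s = 0: G(0) = (15) / (88) = 15/88.

G(0) = 15/88 ≈ 0.1705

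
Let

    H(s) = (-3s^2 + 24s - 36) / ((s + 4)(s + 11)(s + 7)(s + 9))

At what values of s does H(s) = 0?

s = 6, 2

Set the numerator to zero: -3s^2 + 24s - 36 = 0, i.e. -3·(s^2 - 8s + 12) = 0.
Factoring: (s - 6)(s - 2) = 0.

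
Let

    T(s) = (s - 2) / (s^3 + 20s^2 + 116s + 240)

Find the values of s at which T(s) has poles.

s = -4 + 2j, -4 - 2j, -12

The poles are the roots of the denominator s^3 + 20s^2 + 116s + 240 = 0.
Trying s = -12: the polynomial evaluates to 0, so (s + 12) is a factor.
Dividing out leaves s^2 + 8s + 20 = 0.
The quadratic formula then gives s = -4 ± 2j.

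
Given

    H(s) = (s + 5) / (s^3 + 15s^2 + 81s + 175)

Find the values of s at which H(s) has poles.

The poles are the roots of the denominator s^3 + 15s^2 + 81s + 175 = 0.
Trying s = -7: the polynomial evaluates to 0, so (s + 7) is a factor.
Dividing out leaves s^2 + 8s + 25 = 0.
The quadratic formula then gives s = -4 ± 3j.

s = -4 + 3j, -4 - 3j, -7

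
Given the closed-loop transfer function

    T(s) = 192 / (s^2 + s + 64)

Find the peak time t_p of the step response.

t_p ≈ 0.3935 s

Comparing s^2 + s + 64 to s^2 + 2ζωₙs + ωₙ²: ωₙ = 8 rad/s and ζ = 1/(2·8) = 0.0625.
ζωₙ = 1/2 = 0.5, so ω_d = ωₙ√(1−ζ²) = √(ωₙ² − (ζωₙ)²) = √(64 − 0.5²) = √63.75 ≈ 7.984 rad/s.
t_p = π/ω_d = π/7.984 ≈ 0.3935 s.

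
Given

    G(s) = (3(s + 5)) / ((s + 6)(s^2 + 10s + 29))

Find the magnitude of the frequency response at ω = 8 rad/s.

Substitute s = j8: numerator = 15 + j24, denominator = -850 + j200.
|G(j8)| = |15 + j24| / |-850 + j200| = 28.302 / 873.21 ≈ 0.03241.

|G(j8)| ≈ 0.03241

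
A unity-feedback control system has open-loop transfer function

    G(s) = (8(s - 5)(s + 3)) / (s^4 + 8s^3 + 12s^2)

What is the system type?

Type 2

The denominator has 2 factors of s at the origin (free integrators), so this is a Type 2 system.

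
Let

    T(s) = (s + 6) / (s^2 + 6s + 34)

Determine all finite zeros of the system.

Set the numerator to zero: s + 6 = 0.
So s = -6.

s = -6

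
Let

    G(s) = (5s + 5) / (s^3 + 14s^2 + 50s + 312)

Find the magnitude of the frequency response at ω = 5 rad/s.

Substitute s = j5: numerator = 5 + j25, denominator = -38 + j125.
|G(j5)| = |5 + j25| / |-38 + j125| = 25.495 / 130.65 ≈ 0.1951.

|G(j5)| ≈ 0.1951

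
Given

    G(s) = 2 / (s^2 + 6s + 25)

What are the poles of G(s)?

s = -3 + 4j, -3 - 4j

The poles are the roots of the denominator s^2 + 6s + 25 = 0.
Using the quadratic formula: s = (-6 ± √(-64))/2 = -3 ± 4j.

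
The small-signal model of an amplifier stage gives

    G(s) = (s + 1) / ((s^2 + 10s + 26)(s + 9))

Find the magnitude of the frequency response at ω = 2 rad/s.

|G(j2)| ≈ 0.008157

Substitute s = j2: numerator = 1 + j2, denominator = 158 + j224.
|G(j2)| = |1 + j2| / |158 + j224| = 2.2361 / 274.12 ≈ 0.008157.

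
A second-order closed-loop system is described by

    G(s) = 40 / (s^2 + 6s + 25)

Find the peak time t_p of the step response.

Comparing s^2 + 6s + 25 to s^2 + 2ζωₙs + ωₙ²: ωₙ = 5 rad/s and ζ = 6/(2·5) = 0.6.
ζωₙ = 6/2 = 3, so ω_d = ωₙ√(1−ζ²) = √(ωₙ² − (ζωₙ)²) = √(25 − 3²) = √16 = 4 rad/s.
t_p = π/ω_d = π/4 ≈ 0.7854 s.

t_p ≈ 0.7854 s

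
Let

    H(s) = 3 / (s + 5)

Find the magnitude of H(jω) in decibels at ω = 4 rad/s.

Substitute s = j4: numerator = 3, denominator = 5 + j4.
|H(j4)| = |3| / |5 + j4| = 3 / 6.4031 ≈ 0.4685.
In decibels: 20·log₁₀(0.4685) ≈ -6.59 dB.

|H(j4)|_dB ≈ -6.59 dB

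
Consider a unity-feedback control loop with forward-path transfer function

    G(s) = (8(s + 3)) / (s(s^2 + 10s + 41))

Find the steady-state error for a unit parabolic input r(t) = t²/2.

e_ss = ∞

G(s) has one pole at the origin.
This is a Type 1 system; Ka = lim_{s→0} s^2·G(s) = 0, so the steady-state error for a parabola input is infinite.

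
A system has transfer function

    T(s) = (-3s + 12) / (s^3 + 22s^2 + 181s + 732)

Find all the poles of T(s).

The poles are the roots of the denominator s^3 + 22s^2 + 181s + 732 = 0.
Trying s = -12: the polynomial evaluates to 0, so (s + 12) is a factor.
Dividing out leaves s^2 + 10s + 61 = 0.
The quadratic formula then gives s = -5 ± 6j.

s = -5 ± 6j, -12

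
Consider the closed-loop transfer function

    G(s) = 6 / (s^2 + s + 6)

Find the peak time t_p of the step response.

t_p ≈ 1.310 s

Comparing s^2 + s + 6 to s^2 + 2ζωₙs + ωₙ²: ωₙ = √6 ≈ 2.449 rad/s and ζ = 1/(2·√6) ≈ 0.2041.
ζωₙ = 1/2 = 0.5, so ω_d = ωₙ√(1−ζ²) = √(ωₙ² − (ζωₙ)²) = √(6 − 0.5²) = √5.75 ≈ 2.398 rad/s.
t_p = π/ω_d = π/2.398 ≈ 1.310 s.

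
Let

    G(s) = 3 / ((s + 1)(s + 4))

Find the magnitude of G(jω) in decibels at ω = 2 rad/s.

|G(j2)|_dB ≈ -10.5 dB

Substitute s = j2: numerator = 3, denominator = j10.
|G(j2)| = |3| / |j10| = 3 / 10 = 0.3000.
In decibels: 20·log₁₀(0.3000) ≈ -10.5 dB.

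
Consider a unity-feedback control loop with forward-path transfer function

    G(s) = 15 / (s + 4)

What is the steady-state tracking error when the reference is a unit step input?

G(s) has no poles at the origin.
This is a Type 0 system. Kp = lim_{s→0} G(s) = 15/4.
e_ss = 1/(1 + Kp) = 1/(1 + 15/4) = 4/19 ≈ 0.2105.

e_ss = 0.2105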